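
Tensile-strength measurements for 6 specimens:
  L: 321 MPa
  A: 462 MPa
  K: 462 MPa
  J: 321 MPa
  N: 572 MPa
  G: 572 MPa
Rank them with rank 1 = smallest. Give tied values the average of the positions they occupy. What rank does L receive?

1.5

Sorted (ascending): 321, 321, 462, 462, 572, 572
The 2 values of 321 occupy positions 1–2 → average rank (1+2)/2 = 1.5.
The 2 values of 462 occupy positions 3–4 → average rank (3+4)/2 = 3.5.
The 2 values of 572 occupy positions 5–6 → average rank (5+6)/2 = 5.5.
L has value 321 MPa → rank 1.5.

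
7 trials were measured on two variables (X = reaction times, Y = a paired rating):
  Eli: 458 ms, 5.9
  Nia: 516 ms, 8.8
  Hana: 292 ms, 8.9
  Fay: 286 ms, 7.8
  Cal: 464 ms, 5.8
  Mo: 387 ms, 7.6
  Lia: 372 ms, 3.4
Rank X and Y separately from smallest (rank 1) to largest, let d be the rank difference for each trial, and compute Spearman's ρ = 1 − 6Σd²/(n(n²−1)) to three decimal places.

-0.179

Ranks of variable 1: 5, 7, 2, 1, 6, 4, 3
Ranks of variable 2: 3, 6, 7, 5, 2, 4, 1
d = r₁ − r₂: 2, 1, -5, -4, 4, 0, 2
d²: 4, 1, 25, 16, 16, 0, 4; Σd² = 66
ρ = 1 − 6·66/(7·48) = 1 − 396/336 = -0.179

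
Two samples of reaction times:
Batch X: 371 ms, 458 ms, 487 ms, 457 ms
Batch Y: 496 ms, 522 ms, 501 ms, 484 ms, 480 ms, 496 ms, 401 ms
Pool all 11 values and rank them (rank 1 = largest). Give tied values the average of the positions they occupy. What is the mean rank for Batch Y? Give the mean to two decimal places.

4.71

Sorted (descending): 522, 501, 496, 496, 487, 484, 480, 458, 457, 401, 371
The 2 values of 496 occupy positions 3–4 → average rank (3+4)/2 = 3.5.
Batch Y values → pooled ranks: 496→3.5, 522→1, 501→2, 484→6, 480→7, 496→3.5, 401→10
Mean rank = (3.5 + 1 + 2 + 6 + 7 + 3.5 + 10) / 7 = 4.71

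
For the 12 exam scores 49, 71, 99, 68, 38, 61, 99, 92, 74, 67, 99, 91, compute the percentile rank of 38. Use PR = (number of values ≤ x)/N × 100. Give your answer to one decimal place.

N = 12.
Strictly below 38: 0. Equal to 38: 1.
PR = 1/12 × 100 = 8.3

8.3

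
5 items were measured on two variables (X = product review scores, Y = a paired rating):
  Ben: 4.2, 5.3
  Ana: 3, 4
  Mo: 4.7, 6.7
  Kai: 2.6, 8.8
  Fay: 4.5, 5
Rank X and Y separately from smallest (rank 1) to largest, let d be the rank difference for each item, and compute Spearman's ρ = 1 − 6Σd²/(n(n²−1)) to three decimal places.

Ranks of variable 1: 3, 2, 5, 1, 4
Ranks of variable 2: 3, 1, 4, 5, 2
d = r₁ − r₂: 0, 1, 1, -4, 2
d²: 0, 1, 1, 16, 4; Σd² = 22
ρ = 1 − 6·22/(5·24) = 1 − 132/120 = -0.100

-0.100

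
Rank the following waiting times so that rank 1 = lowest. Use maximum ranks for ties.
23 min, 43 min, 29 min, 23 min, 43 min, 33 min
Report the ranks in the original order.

Sorted (ascending): 23, 23, 29, 33, 43, 43
The 2 values of 23 occupy positions 1–2 → each gets rank 2.
The 2 values of 43 occupy positions 5–6 → each gets rank 6.

2, 6, 3, 2, 6, 4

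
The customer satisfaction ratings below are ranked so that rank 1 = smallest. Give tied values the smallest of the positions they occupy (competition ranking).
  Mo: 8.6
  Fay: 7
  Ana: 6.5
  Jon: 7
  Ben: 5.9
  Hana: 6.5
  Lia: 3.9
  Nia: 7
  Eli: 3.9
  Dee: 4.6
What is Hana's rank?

Sorted (ascending): 3.9, 3.9, 4.6, 5.9, 6.5, 6.5, 7, 7, 7, 8.6
The 2 values of 3.9 occupy positions 1–2 → each gets rank 1.
The 2 values of 6.5 occupy positions 5–6 → each gets rank 5.
The 3 values of 7 occupy positions 7–9 → each gets rank 7.
Hana has value 6.5 → rank 5.

5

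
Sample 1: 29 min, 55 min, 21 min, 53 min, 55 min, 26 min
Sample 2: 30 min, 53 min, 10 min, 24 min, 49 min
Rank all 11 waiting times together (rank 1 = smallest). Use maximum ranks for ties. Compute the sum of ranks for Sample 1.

Sorted (ascending): 10, 21, 24, 26, 29, 30, 49, 53, 53, 55, 55
The 2 values of 53 occupy positions 8–9 → each gets rank 9.
The 2 values of 55 occupy positions 10–11 → each gets rank 11.
Sample 1 values → pooled ranks: 29→5, 55→11, 21→2, 53→9, 55→11, 26→4
Rank sum = 5 + 11 + 2 + 9 + 11 + 4 = 42

42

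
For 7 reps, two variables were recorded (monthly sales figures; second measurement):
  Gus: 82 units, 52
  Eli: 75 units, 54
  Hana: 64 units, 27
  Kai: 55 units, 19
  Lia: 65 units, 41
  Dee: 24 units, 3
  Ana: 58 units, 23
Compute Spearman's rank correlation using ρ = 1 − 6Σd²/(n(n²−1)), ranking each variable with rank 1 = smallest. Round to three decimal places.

0.964

Ranks of variable 1: 7, 6, 4, 2, 5, 1, 3
Ranks of variable 2: 6, 7, 4, 2, 5, 1, 3
d = r₁ − r₂: 1, -1, 0, 0, 0, 0, 0
d²: 1, 1, 0, 0, 0, 0, 0; Σd² = 2
ρ = 1 − 6·2/(7·48) = 1 − 12/336 = 0.964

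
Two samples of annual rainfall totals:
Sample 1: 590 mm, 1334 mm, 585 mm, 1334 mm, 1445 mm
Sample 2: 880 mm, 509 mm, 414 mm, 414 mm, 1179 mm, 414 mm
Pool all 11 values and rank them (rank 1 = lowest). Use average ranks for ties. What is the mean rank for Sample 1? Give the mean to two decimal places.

Sorted (ascending): 414, 414, 414, 509, 585, 590, 880, 1179, 1334, 1334, 1445
The 3 values of 414 occupy positions 1–3 → average rank 2.
The 2 values of 1334 occupy positions 9–10 → average rank (9+10)/2 = 9.5.
Sample 1 values → pooled ranks: 590→6, 1334→9.5, 585→5, 1334→9.5, 1445→11
Mean rank = (6 + 9.5 + 5 + 9.5 + 11) / 5 = 8.20

8.20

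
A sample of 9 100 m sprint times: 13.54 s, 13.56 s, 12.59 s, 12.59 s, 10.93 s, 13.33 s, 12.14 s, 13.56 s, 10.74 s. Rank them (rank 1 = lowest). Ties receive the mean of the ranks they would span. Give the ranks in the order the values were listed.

Sorted (ascending): 10.74, 10.93, 12.14, 12.59, 12.59, 13.33, 13.54, 13.56, 13.56
The 2 values of 12.59 occupy positions 4–5 → average rank (4+5)/2 = 4.5.
The 2 values of 13.56 occupy positions 8–9 → average rank (8+9)/2 = 8.5.

7, 8.5, 4.5, 4.5, 2, 6, 3, 8.5, 1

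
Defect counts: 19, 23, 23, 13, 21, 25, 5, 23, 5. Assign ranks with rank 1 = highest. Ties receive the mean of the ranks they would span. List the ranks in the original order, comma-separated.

6, 3, 3, 7, 5, 1, 8.5, 3, 8.5

Sorted (descending): 25, 23, 23, 23, 21, 19, 13, 5, 5
The 3 values of 23 occupy positions 2–4 → average rank 3.
The 2 values of 5 occupy positions 8–9 → average rank (8+9)/2 = 8.5.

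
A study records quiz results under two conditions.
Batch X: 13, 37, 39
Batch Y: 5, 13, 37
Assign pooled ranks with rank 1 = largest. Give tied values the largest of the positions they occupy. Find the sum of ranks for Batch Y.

14

Sorted (descending): 39, 37, 37, 13, 13, 5
The 2 values of 37 occupy positions 2–3 → each gets rank 3.
The 2 values of 13 occupy positions 4–5 → each gets rank 5.
Batch Y values → pooled ranks: 5→6, 13→5, 37→3
Rank sum = 6 + 5 + 3 = 14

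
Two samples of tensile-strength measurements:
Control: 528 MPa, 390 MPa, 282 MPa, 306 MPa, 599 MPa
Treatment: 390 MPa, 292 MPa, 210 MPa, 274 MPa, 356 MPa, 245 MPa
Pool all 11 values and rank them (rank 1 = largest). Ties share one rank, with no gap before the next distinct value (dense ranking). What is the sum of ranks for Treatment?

40

Sorted (descending): 599, 528, 390, 390, 356, 306, 292, 282, 274, 245, 210
The 2 values of 390 share dense rank 3.
Remaining distinct values take the next consecutive integers.
Treatment values → pooled ranks: 390→3, 292→6, 210→10, 274→8, 356→4, 245→9
Rank sum = 3 + 6 + 10 + 8 + 4 + 9 = 40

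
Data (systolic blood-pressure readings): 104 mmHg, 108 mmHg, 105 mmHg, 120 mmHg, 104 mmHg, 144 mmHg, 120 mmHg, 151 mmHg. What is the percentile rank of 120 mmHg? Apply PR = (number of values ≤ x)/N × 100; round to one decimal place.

N = 8.
Strictly below 120: 4. Equal to 120: 2.
PR = 6/8 × 100 = 75.0

75.0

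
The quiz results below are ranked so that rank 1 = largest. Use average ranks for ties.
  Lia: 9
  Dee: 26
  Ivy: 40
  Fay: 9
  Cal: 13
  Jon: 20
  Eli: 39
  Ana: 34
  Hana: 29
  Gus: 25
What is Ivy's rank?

1

Sorted (descending): 40, 39, 34, 29, 26, 25, 20, 13, 9, 9
The 2 values of 9 occupy positions 9–10 → average rank (9+10)/2 = 9.5.
Ivy has value 40 → rank 1.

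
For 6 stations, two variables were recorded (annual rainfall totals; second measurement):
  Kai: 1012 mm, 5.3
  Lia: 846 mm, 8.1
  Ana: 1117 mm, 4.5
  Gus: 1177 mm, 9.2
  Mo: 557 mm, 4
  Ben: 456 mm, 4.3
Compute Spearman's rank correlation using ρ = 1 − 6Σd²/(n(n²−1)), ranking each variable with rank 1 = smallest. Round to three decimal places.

Ranks of variable 1: 4, 3, 5, 6, 2, 1
Ranks of variable 2: 4, 5, 3, 6, 1, 2
d = r₁ − r₂: 0, -2, 2, 0, 1, -1
d²: 0, 4, 4, 0, 1, 1; Σd² = 10
ρ = 1 − 6·10/(6·35) = 1 − 60/210 = 0.714

0.714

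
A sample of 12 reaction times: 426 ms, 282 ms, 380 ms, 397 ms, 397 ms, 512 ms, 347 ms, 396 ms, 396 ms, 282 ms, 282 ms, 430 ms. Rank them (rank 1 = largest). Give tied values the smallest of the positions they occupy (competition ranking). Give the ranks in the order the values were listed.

3, 10, 8, 4, 4, 1, 9, 6, 6, 10, 10, 2

Sorted (descending): 512, 430, 426, 397, 397, 396, 396, 380, 347, 282, 282, 282
The 2 values of 397 occupy positions 4–5 → each gets rank 4.
The 2 values of 396 occupy positions 6–7 → each gets rank 6.
The 3 values of 282 occupy positions 10–12 → each gets rank 10.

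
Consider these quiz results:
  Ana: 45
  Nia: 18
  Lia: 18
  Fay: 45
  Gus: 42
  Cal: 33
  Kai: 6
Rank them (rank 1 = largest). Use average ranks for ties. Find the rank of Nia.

Sorted (descending): 45, 45, 42, 33, 18, 18, 6
The 2 values of 45 occupy positions 1–2 → average rank (1+2)/2 = 1.5.
The 2 values of 18 occupy positions 5–6 → average rank (5+6)/2 = 5.5.
Nia has value 18 → rank 5.5.

5.5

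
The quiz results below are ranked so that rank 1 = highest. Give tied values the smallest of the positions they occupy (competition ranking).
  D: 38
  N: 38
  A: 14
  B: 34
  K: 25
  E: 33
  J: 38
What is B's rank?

Sorted (descending): 38, 38, 38, 34, 33, 25, 14
The 3 values of 38 occupy positions 1–3 → each gets rank 1.
B has value 34 → rank 4.

4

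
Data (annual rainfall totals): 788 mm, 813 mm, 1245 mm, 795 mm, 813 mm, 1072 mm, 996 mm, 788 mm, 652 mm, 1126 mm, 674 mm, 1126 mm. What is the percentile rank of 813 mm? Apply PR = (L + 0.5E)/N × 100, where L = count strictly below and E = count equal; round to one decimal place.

50.0

N = 12.
Strictly below 813: 5. Equal to 813: 2.
PR = (5 + 0.5·2)/12 × 100 = 50.0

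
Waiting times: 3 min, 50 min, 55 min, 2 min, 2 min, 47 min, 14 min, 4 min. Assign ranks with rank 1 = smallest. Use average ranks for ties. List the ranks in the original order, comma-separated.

Sorted (ascending): 2, 2, 3, 4, 14, 47, 50, 55
The 2 values of 2 occupy positions 1–2 → average rank (1+2)/2 = 1.5.

3, 7, 8, 1.5, 1.5, 6, 5, 4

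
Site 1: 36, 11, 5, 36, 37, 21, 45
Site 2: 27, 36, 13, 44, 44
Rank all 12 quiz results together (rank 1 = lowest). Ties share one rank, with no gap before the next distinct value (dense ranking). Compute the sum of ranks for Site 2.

30

Sorted (ascending): 5, 11, 13, 21, 27, 36, 36, 36, 37, 44, 44, 45
The 3 values of 36 share dense rank 6.
The 2 values of 44 share dense rank 8.
Remaining distinct values take the next consecutive integers.
Site 2 values → pooled ranks: 27→5, 36→6, 13→3, 44→8, 44→8
Rank sum = 5 + 6 + 3 + 8 + 8 = 30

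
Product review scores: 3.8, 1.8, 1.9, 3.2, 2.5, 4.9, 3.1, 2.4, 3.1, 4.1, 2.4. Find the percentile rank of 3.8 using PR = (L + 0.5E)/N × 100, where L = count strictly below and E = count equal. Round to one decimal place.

77.3

N = 11.
Strictly below 3.8: 8. Equal to 3.8: 1.
PR = (8 + 0.5·1)/11 × 100 = 77.3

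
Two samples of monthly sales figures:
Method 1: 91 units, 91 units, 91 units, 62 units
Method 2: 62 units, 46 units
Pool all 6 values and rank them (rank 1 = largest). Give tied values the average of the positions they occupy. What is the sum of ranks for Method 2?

Sorted (descending): 91, 91, 91, 62, 62, 46
The 3 values of 91 occupy positions 1–3 → average rank 2.
The 2 values of 62 occupy positions 4–5 → average rank (4+5)/2 = 4.5.
Method 2 values → pooled ranks: 62→4.5, 46→6
Rank sum = 4.5 + 6 = 10.5

10.5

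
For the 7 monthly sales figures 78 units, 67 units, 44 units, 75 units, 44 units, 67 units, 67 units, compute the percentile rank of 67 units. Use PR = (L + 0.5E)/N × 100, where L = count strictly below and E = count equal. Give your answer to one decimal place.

N = 7.
Strictly below 67: 2. Equal to 67: 3.
PR = (2 + 0.5·3)/7 × 100 = 50.0

50.0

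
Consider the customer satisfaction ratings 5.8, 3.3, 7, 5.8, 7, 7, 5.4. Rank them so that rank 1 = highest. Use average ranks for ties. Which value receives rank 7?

Sorted (descending): 7, 7, 7, 5.8, 5.8, 5.4, 3.3
The 3 values of 7 occupy positions 1–3 → average rank 2.
The 2 values of 5.8 occupy positions 4–5 → average rank (4+5)/2 = 4.5.
Rank 7 → value 3.3.

3.3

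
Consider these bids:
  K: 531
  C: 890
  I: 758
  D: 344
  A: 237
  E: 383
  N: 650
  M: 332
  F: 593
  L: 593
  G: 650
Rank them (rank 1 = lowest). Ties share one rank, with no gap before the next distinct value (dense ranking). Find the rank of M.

2

Sorted (ascending): 237, 332, 344, 383, 531, 593, 593, 650, 650, 758, 890
The 2 values of 593 share dense rank 6.
The 2 values of 650 share dense rank 7.
Remaining distinct values take the next consecutive integers.
M has value 332 → rank 2.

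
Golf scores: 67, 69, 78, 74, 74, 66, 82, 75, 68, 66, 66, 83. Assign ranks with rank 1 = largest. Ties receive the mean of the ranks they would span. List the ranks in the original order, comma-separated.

Sorted (descending): 83, 82, 78, 75, 74, 74, 69, 68, 67, 66, 66, 66
The 2 values of 74 occupy positions 5–6 → average rank (5+6)/2 = 5.5.
The 3 values of 66 occupy positions 10–12 → average rank 11.

9, 7, 3, 5.5, 5.5, 11, 2, 4, 8, 11, 11, 1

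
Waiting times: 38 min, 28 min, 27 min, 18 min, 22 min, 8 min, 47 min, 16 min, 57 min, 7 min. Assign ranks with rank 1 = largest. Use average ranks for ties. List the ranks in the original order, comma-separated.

3, 4, 5, 7, 6, 9, 2, 8, 1, 10

Sorted (descending): 57, 47, 38, 28, 27, 22, 18, 16, 8, 7
No ties — each value takes its position as its rank.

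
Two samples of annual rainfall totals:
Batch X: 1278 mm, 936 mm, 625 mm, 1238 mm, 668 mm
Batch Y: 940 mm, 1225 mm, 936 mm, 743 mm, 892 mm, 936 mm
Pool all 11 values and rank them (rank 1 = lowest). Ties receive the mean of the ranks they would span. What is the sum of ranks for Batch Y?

Sorted (ascending): 625, 668, 743, 892, 936, 936, 936, 940, 1225, 1238, 1278
The 3 values of 936 occupy positions 5–7 → average rank 6.
Batch Y values → pooled ranks: 940→8, 1225→9, 936→6, 743→3, 892→4, 936→6
Rank sum = 8 + 9 + 6 + 3 + 4 + 6 = 36

36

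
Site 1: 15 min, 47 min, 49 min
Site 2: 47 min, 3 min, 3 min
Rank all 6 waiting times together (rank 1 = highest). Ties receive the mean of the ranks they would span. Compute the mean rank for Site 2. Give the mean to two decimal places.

Sorted (descending): 49, 47, 47, 15, 3, 3
The 2 values of 47 occupy positions 2–3 → average rank (2+3)/2 = 2.5.
The 2 values of 3 occupy positions 5–6 → average rank (5+6)/2 = 5.5.
Site 2 values → pooled ranks: 47→2.5, 3→5.5, 3→5.5
Mean rank = (2.5 + 5.5 + 5.5) / 3 = 4.50

4.50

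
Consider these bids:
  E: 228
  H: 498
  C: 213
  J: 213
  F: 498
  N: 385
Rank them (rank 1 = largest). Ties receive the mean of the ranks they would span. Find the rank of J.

Sorted (descending): 498, 498, 385, 228, 213, 213
The 2 values of 498 occupy positions 1–2 → average rank (1+2)/2 = 1.5.
The 2 values of 213 occupy positions 5–6 → average rank (5+6)/2 = 5.5.
J has value 213 → rank 5.5.

5.5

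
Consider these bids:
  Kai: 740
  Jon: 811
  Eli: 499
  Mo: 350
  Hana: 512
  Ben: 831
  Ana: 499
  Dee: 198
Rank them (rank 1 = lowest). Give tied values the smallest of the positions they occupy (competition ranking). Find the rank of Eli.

Sorted (ascending): 198, 350, 499, 499, 512, 740, 811, 831
The 2 values of 499 occupy positions 3–4 → each gets rank 3.
Eli has value 499 → rank 3.

3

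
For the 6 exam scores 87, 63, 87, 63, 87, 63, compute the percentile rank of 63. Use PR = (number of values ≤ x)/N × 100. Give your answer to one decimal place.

50.0

N = 6.
Strictly below 63: 0. Equal to 63: 3.
PR = 3/6 × 100 = 50.0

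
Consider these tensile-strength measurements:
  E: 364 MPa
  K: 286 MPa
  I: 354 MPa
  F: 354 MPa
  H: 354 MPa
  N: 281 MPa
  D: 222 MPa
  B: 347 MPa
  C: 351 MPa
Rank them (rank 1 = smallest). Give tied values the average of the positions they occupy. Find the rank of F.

7

Sorted (ascending): 222, 281, 286, 347, 351, 354, 354, 354, 364
The 3 values of 354 occupy positions 6–8 → average rank 7.
F has value 354 MPa → rank 7.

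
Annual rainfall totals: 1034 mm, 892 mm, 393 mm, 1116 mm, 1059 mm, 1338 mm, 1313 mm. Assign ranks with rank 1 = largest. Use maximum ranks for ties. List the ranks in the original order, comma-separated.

Sorted (descending): 1338, 1313, 1116, 1059, 1034, 892, 393
No ties — each value takes its position as its rank.

5, 6, 7, 3, 4, 1, 2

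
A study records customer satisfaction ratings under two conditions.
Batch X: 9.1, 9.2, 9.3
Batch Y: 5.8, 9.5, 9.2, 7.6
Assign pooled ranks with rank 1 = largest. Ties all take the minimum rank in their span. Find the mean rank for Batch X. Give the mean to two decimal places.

3.33

Sorted (descending): 9.5, 9.3, 9.2, 9.2, 9.1, 7.6, 5.8
The 2 values of 9.2 occupy positions 3–4 → each gets rank 3.
Batch X values → pooled ranks: 9.1→5, 9.2→3, 9.3→2
Mean rank = (5 + 3 + 2) / 3 = 3.33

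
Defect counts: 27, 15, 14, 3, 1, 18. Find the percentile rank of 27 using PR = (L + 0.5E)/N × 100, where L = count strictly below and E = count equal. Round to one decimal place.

91.7

N = 6.
Strictly below 27: 5. Equal to 27: 1.
PR = (5 + 0.5·1)/6 × 100 = 91.7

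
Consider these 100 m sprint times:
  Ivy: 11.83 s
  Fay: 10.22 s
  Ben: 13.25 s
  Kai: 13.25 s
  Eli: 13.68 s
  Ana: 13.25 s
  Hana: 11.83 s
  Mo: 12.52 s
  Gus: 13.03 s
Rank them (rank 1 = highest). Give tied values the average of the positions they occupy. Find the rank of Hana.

7.5

Sorted (descending): 13.68, 13.25, 13.25, 13.25, 13.03, 12.52, 11.83, 11.83, 10.22
The 3 values of 13.25 occupy positions 2–4 → average rank 3.
The 2 values of 11.83 occupy positions 7–8 → average rank (7+8)/2 = 7.5.
Hana has value 11.83 s → rank 7.5.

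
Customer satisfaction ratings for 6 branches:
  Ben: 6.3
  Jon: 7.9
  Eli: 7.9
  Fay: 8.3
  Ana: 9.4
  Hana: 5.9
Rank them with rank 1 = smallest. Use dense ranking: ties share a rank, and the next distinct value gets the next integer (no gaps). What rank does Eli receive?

Sorted (ascending): 5.9, 6.3, 7.9, 7.9, 8.3, 9.4
The 2 values of 7.9 share dense rank 3.
Remaining distinct values take the next consecutive integers.
Eli has value 7.9 → rank 3.

3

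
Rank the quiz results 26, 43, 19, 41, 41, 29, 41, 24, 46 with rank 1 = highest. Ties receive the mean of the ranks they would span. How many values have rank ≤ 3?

Sorted (descending): 46, 43, 41, 41, 41, 29, 26, 24, 19
The 3 values of 41 occupy positions 3–5 → average rank 4.
Ranks ≤ 3: {1, 2} → 2 values.

2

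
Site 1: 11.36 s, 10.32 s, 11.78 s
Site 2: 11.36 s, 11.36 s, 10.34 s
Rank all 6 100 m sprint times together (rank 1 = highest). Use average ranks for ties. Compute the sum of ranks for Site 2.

11

Sorted (descending): 11.78, 11.36, 11.36, 11.36, 10.34, 10.32
The 3 values of 11.36 occupy positions 2–4 → average rank 3.
Site 2 values → pooled ranks: 11.36→3, 11.36→3, 10.34→5
Rank sum = 3 + 3 + 5 = 11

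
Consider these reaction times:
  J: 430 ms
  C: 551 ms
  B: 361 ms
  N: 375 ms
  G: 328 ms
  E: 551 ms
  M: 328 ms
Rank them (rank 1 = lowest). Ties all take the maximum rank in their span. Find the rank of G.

Sorted (ascending): 328, 328, 361, 375, 430, 551, 551
The 2 values of 328 occupy positions 1–2 → each gets rank 2.
The 2 values of 551 occupy positions 6–7 → each gets rank 7.
G has value 328 ms → rank 2.

2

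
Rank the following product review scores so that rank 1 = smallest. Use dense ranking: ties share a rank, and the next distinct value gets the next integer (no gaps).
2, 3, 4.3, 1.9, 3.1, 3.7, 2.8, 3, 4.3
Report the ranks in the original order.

2, 4, 7, 1, 5, 6, 3, 4, 7

Sorted (ascending): 1.9, 2, 2.8, 3, 3, 3.1, 3.7, 4.3, 4.3
The 2 values of 3 share dense rank 4.
The 2 values of 4.3 share dense rank 7.
Remaining distinct values take the next consecutive integers.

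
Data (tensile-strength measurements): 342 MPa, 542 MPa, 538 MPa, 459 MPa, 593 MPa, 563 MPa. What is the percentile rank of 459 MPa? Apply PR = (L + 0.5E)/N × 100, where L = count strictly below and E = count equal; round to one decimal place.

25.0

N = 6.
Strictly below 459: 1. Equal to 459: 1.
PR = (1 + 0.5·1)/6 × 100 = 25.0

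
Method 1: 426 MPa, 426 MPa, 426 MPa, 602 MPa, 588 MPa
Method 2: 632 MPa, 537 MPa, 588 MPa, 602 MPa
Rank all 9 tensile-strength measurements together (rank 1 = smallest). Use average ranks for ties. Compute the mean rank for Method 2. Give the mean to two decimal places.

6.50

Sorted (ascending): 426, 426, 426, 537, 588, 588, 602, 602, 632
The 3 values of 426 occupy positions 1–3 → average rank 2.
The 2 values of 588 occupy positions 5–6 → average rank (5+6)/2 = 5.5.
The 2 values of 602 occupy positions 7–8 → average rank (7+8)/2 = 7.5.
Method 2 values → pooled ranks: 632→9, 537→4, 588→5.5, 602→7.5
Mean rank = (9 + 4 + 5.5 + 7.5) / 4 = 6.50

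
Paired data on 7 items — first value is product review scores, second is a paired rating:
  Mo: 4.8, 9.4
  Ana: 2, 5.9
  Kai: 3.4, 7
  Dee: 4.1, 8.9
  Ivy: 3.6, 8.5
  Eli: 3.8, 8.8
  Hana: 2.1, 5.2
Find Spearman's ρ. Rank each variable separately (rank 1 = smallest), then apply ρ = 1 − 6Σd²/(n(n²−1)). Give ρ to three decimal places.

0.964

Ranks of variable 1: 7, 1, 3, 6, 4, 5, 2
Ranks of variable 2: 7, 2, 3, 6, 4, 5, 1
d = r₁ − r₂: 0, -1, 0, 0, 0, 0, 1
d²: 0, 1, 0, 0, 0, 0, 1; Σd² = 2
ρ = 1 − 6·2/(7·48) = 1 − 12/336 = 0.964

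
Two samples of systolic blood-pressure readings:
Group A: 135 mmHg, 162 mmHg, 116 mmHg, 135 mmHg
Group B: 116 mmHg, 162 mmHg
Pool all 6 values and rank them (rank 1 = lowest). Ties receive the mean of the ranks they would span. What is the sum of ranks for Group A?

Sorted (ascending): 116, 116, 135, 135, 162, 162
The 2 values of 116 occupy positions 1–2 → average rank (1+2)/2 = 1.5.
The 2 values of 135 occupy positions 3–4 → average rank (3+4)/2 = 3.5.
The 2 values of 162 occupy positions 5–6 → average rank (5+6)/2 = 5.5.
Group A values → pooled ranks: 135→3.5, 162→5.5, 116→1.5, 135→3.5
Rank sum = 3.5 + 5.5 + 1.5 + 3.5 = 14

14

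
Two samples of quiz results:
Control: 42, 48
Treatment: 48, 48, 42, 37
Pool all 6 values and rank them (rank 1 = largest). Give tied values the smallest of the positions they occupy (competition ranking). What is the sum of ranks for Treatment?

Sorted (descending): 48, 48, 48, 42, 42, 37
The 3 values of 48 occupy positions 1–3 → each gets rank 1.
The 2 values of 42 occupy positions 4–5 → each gets rank 4.
Treatment values → pooled ranks: 48→1, 48→1, 42→4, 37→6
Rank sum = 1 + 1 + 4 + 6 = 12

12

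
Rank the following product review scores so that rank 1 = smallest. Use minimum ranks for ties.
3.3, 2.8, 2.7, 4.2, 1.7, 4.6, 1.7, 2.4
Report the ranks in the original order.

Sorted (ascending): 1.7, 1.7, 2.4, 2.7, 2.8, 3.3, 4.2, 4.6
The 2 values of 1.7 occupy positions 1–2 → each gets rank 1.

6, 5, 4, 7, 1, 8, 1, 3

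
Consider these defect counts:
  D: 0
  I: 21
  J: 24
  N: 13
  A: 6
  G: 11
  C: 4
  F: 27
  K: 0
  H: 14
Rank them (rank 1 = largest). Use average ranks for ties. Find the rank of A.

Sorted (descending): 27, 24, 21, 14, 13, 11, 6, 4, 0, 0
The 2 values of 0 occupy positions 9–10 → average rank (9+10)/2 = 9.5.
A has value 6 → rank 7.

7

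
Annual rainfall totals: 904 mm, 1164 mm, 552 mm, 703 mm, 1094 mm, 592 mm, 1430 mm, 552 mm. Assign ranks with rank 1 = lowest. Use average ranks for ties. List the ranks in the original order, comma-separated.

Sorted (ascending): 552, 552, 592, 703, 904, 1094, 1164, 1430
The 2 values of 552 occupy positions 1–2 → average rank (1+2)/2 = 1.5.

5, 7, 1.5, 4, 6, 3, 8, 1.5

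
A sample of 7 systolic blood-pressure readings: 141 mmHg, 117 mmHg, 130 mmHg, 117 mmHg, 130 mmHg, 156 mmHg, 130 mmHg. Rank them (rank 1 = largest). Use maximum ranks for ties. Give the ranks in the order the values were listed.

Sorted (descending): 156, 141, 130, 130, 130, 117, 117
The 3 values of 130 occupy positions 3–5 → each gets rank 5.
The 2 values of 117 occupy positions 6–7 → each gets rank 7.

2, 7, 5, 7, 5, 1, 5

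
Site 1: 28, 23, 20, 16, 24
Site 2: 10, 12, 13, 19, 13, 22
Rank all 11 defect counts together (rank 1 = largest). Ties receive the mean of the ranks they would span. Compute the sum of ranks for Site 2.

Sorted (descending): 28, 24, 23, 22, 20, 19, 16, 13, 13, 12, 10
The 2 values of 13 occupy positions 8–9 → average rank (8+9)/2 = 8.5.
Site 2 values → pooled ranks: 10→11, 12→10, 13→8.5, 19→6, 13→8.5, 22→4
Rank sum = 11 + 10 + 8.5 + 6 + 8.5 + 4 = 48

48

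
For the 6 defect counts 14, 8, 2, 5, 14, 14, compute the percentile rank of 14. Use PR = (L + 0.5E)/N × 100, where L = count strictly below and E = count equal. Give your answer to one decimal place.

N = 6.
Strictly below 14: 3. Equal to 14: 3.
PR = (3 + 0.5·3)/6 × 100 = 75.0

75.0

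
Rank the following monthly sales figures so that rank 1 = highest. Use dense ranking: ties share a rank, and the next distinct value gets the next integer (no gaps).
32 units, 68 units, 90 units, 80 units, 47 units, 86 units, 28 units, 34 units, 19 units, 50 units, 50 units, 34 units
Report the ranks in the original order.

8, 4, 1, 3, 6, 2, 9, 7, 10, 5, 5, 7

Sorted (descending): 90, 86, 80, 68, 50, 50, 47, 34, 34, 32, 28, 19
The 2 values of 50 share dense rank 5.
The 2 values of 34 share dense rank 7.
Remaining distinct values take the next consecutive integers.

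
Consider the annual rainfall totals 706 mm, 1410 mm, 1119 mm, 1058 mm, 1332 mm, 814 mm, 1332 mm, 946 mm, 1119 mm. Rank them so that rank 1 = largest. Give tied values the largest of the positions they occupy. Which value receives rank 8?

Sorted (descending): 1410, 1332, 1332, 1119, 1119, 1058, 946, 814, 706
The 2 values of 1332 occupy positions 2–3 → each gets rank 3.
The 2 values of 1119 occupy positions 4–5 → each gets rank 5.
Rank 8 → value 814.

814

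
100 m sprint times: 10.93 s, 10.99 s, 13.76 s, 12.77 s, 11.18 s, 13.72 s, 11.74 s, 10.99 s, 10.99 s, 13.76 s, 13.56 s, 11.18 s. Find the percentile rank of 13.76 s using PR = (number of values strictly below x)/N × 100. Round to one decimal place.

83.3

N = 12.
Strictly below 13.76: 10. Equal to 13.76: 2.
PR = 10/12 × 100 = 83.3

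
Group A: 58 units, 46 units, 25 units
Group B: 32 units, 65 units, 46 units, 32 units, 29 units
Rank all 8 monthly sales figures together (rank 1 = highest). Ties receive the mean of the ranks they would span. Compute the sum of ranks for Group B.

Sorted (descending): 65, 58, 46, 46, 32, 32, 29, 25
The 2 values of 46 occupy positions 3–4 → average rank (3+4)/2 = 3.5.
The 2 values of 32 occupy positions 5–6 → average rank (5+6)/2 = 5.5.
Group B values → pooled ranks: 32→5.5, 65→1, 46→3.5, 32→5.5, 29→7
Rank sum = 5.5 + 1 + 3.5 + 5.5 + 7 = 22.5

22.5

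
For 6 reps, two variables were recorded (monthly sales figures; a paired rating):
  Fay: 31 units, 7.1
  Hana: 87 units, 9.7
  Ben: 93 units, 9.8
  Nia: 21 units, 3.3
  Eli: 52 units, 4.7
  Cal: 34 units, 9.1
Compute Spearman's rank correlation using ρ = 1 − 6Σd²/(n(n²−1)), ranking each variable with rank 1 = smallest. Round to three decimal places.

0.829

Ranks of variable 1: 2, 5, 6, 1, 4, 3
Ranks of variable 2: 3, 5, 6, 1, 2, 4
d = r₁ − r₂: -1, 0, 0, 0, 2, -1
d²: 1, 0, 0, 0, 4, 1; Σd² = 6
ρ = 1 − 6·6/(6·35) = 1 − 36/210 = 0.829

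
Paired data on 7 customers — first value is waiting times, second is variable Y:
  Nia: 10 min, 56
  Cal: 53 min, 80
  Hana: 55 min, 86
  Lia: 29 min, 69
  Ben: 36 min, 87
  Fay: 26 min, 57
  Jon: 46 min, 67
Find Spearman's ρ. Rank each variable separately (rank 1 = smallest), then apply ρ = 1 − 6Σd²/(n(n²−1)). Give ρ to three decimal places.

0.714

Ranks of variable 1: 1, 6, 7, 3, 4, 2, 5
Ranks of variable 2: 1, 5, 6, 4, 7, 2, 3
d = r₁ − r₂: 0, 1, 1, -1, -3, 0, 2
d²: 0, 1, 1, 1, 9, 0, 4; Σd² = 16
ρ = 1 − 6·16/(7·48) = 1 − 96/336 = 0.714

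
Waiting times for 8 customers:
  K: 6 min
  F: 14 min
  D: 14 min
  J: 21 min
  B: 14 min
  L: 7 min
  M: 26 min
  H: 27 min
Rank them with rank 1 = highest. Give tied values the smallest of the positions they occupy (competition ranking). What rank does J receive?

Sorted (descending): 27, 26, 21, 14, 14, 14, 7, 6
The 3 values of 14 occupy positions 4–6 → each gets rank 4.
J has value 21 min → rank 3.

3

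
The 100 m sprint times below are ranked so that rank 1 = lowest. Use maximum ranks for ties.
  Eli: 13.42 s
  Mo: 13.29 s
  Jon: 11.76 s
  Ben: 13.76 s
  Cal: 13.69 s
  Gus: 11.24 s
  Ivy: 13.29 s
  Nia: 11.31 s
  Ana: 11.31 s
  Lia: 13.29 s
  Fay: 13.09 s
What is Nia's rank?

3

Sorted (ascending): 11.24, 11.31, 11.31, 11.76, 13.09, 13.29, 13.29, 13.29, 13.42, 13.69, 13.76
The 2 values of 11.31 occupy positions 2–3 → each gets rank 3.
The 3 values of 13.29 occupy positions 6–8 → each gets rank 8.
Nia has value 11.31 s → rank 3.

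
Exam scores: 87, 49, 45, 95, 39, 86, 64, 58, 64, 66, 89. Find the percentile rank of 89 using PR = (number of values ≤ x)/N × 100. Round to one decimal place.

90.9

N = 11.
Strictly below 89: 9. Equal to 89: 1.
PR = 10/11 × 100 = 90.9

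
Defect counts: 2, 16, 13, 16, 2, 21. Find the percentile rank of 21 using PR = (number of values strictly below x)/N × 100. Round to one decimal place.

N = 6.
Strictly below 21: 5. Equal to 21: 1.
PR = 5/6 × 100 = 83.3

83.3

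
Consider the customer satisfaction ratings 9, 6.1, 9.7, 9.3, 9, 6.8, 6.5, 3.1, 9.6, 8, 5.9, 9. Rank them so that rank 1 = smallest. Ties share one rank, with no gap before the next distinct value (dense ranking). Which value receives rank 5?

6.8

Sorted (ascending): 3.1, 5.9, 6.1, 6.5, 6.8, 8, 9, 9, 9, 9.3, 9.6, 9.7
The 3 values of 9 share dense rank 7.
Remaining distinct values take the next consecutive integers.
Rank 5 → value 6.8.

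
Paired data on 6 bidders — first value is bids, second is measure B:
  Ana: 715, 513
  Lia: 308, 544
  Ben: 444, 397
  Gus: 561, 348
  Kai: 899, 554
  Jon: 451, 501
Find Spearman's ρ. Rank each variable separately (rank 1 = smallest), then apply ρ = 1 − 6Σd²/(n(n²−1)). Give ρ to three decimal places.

0.257

Ranks of variable 1: 5, 1, 2, 4, 6, 3
Ranks of variable 2: 4, 5, 2, 1, 6, 3
d = r₁ − r₂: 1, -4, 0, 3, 0, 0
d²: 1, 16, 0, 9, 0, 0; Σd² = 26
ρ = 1 − 6·26/(6·35) = 1 − 156/210 = 0.257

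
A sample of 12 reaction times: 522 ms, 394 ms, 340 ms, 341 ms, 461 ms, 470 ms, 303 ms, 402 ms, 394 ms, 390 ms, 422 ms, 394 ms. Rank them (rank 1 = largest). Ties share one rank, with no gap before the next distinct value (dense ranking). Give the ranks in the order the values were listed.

Sorted (descending): 522, 470, 461, 422, 402, 394, 394, 394, 390, 341, 340, 303
The 3 values of 394 share dense rank 6.
Remaining distinct values take the next consecutive integers.

1, 6, 9, 8, 3, 2, 10, 5, 6, 7, 4, 6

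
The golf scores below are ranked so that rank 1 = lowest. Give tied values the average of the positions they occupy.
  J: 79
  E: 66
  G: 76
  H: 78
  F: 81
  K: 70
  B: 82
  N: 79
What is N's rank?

5.5

Sorted (ascending): 66, 70, 76, 78, 79, 79, 81, 82
The 2 values of 79 occupy positions 5–6 → average rank (5+6)/2 = 5.5.
N has value 79 → rank 5.5.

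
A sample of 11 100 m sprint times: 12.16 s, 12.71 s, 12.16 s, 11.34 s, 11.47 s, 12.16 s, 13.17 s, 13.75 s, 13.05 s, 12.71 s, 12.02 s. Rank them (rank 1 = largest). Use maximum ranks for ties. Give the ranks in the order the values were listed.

8, 5, 8, 11, 10, 8, 2, 1, 3, 5, 9

Sorted (descending): 13.75, 13.17, 13.05, 12.71, 12.71, 12.16, 12.16, 12.16, 12.02, 11.47, 11.34
The 2 values of 12.71 occupy positions 4–5 → each gets rank 5.
The 3 values of 12.16 occupy positions 6–8 → each gets rank 8.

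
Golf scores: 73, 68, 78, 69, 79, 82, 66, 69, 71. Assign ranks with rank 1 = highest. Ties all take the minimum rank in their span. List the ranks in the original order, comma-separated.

Sorted (descending): 82, 79, 78, 73, 71, 69, 69, 68, 66
The 2 values of 69 occupy positions 6–7 → each gets rank 6.

4, 8, 3, 6, 2, 1, 9, 6, 5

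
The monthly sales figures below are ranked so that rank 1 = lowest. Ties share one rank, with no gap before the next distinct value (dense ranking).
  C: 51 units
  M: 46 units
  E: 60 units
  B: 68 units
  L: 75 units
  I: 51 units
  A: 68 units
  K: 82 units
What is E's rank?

Sorted (ascending): 46, 51, 51, 60, 68, 68, 75, 82
The 2 values of 51 share dense rank 2.
The 2 values of 68 share dense rank 4.
Remaining distinct values take the next consecutive integers.
E has value 60 units → rank 3.

3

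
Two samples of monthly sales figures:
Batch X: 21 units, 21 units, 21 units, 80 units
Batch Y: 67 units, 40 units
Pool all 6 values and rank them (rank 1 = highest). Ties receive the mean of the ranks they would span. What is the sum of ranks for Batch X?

16

Sorted (descending): 80, 67, 40, 21, 21, 21
The 3 values of 21 occupy positions 4–6 → average rank 5.
Batch X values → pooled ranks: 21→5, 21→5, 21→5, 80→1
Rank sum = 5 + 5 + 5 + 1 = 16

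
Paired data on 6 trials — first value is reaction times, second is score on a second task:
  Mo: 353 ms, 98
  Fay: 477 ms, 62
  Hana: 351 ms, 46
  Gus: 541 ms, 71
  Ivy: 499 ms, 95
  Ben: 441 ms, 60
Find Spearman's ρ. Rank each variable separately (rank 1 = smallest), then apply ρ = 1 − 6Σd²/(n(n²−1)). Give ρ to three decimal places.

Ranks of variable 1: 2, 4, 1, 6, 5, 3
Ranks of variable 2: 6, 3, 1, 4, 5, 2
d = r₁ − r₂: -4, 1, 0, 2, 0, 1
d²: 16, 1, 0, 4, 0, 1; Σd² = 22
ρ = 1 − 6·22/(6·35) = 1 − 132/210 = 0.371

0.371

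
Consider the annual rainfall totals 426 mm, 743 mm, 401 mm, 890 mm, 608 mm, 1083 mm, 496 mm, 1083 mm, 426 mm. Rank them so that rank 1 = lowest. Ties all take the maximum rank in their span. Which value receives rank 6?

743

Sorted (ascending): 401, 426, 426, 496, 608, 743, 890, 1083, 1083
The 2 values of 426 occupy positions 2–3 → each gets rank 3.
The 2 values of 1083 occupy positions 8–9 → each gets rank 9.
Rank 6 → value 743.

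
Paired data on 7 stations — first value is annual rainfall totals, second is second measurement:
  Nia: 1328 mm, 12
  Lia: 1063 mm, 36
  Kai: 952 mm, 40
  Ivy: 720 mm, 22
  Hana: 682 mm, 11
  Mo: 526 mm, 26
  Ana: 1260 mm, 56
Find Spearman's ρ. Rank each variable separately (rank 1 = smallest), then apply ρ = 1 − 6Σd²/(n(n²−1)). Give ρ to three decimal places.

0.286

Ranks of variable 1: 7, 5, 4, 3, 2, 1, 6
Ranks of variable 2: 2, 5, 6, 3, 1, 4, 7
d = r₁ − r₂: 5, 0, -2, 0, 1, -3, -1
d²: 25, 0, 4, 0, 1, 9, 1; Σd² = 40
ρ = 1 − 6·40/(7·48) = 1 − 240/336 = 0.286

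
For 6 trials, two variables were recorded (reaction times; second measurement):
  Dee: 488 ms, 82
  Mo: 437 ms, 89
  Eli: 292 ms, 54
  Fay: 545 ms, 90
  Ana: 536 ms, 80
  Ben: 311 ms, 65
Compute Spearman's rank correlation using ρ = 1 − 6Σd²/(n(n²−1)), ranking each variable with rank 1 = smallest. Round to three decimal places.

Ranks of variable 1: 4, 3, 1, 6, 5, 2
Ranks of variable 2: 4, 5, 1, 6, 3, 2
d = r₁ − r₂: 0, -2, 0, 0, 2, 0
d²: 0, 4, 0, 0, 4, 0; Σd² = 8
ρ = 1 − 6·8/(6·35) = 1 − 48/210 = 0.771

0.771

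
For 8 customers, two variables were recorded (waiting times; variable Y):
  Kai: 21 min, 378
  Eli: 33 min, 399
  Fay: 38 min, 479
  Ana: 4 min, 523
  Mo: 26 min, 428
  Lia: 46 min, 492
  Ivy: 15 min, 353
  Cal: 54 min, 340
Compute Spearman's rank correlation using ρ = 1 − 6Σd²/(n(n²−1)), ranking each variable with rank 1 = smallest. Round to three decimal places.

-0.190

Ranks of variable 1: 3, 5, 6, 1, 4, 7, 2, 8
Ranks of variable 2: 3, 4, 6, 8, 5, 7, 2, 1
d = r₁ − r₂: 0, 1, 0, -7, -1, 0, 0, 7
d²: 0, 1, 0, 49, 1, 0, 0, 49; Σd² = 100
ρ = 1 − 6·100/(8·63) = 1 − 600/504 = -0.190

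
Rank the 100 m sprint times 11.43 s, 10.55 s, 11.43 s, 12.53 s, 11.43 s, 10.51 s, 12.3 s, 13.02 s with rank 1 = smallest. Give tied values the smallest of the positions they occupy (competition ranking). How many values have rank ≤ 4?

5

Sorted (ascending): 10.51, 10.55, 11.43, 11.43, 11.43, 12.3, 12.53, 13.02
The 3 values of 11.43 occupy positions 3–5 → each gets rank 3.
Ranks ≤ 4: {1, 2, 3, 3, 3} → 5 values.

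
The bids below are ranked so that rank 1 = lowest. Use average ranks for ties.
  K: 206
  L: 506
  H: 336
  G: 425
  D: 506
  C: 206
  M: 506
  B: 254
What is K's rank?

1.5

Sorted (ascending): 206, 206, 254, 336, 425, 506, 506, 506
The 2 values of 206 occupy positions 1–2 → average rank (1+2)/2 = 1.5.
The 3 values of 506 occupy positions 6–8 → average rank 7.
K has value 206 → rank 1.5.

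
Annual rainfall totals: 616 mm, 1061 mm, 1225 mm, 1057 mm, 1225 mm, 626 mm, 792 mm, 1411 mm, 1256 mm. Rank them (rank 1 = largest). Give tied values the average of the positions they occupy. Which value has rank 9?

Sorted (descending): 1411, 1256, 1225, 1225, 1061, 1057, 792, 626, 616
The 2 values of 1225 occupy positions 3–4 → average rank (3+4)/2 = 3.5.
Rank 9 → value 616.

616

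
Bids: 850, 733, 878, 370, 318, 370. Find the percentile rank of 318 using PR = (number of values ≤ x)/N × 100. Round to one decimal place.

16.7

N = 6.
Strictly below 318: 0. Equal to 318: 1.
PR = 1/6 × 100 = 16.7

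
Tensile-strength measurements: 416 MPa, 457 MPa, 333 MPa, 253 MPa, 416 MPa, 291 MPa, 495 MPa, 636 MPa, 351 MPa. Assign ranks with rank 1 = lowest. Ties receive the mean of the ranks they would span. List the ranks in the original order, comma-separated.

Sorted (ascending): 253, 291, 333, 351, 416, 416, 457, 495, 636
The 2 values of 416 occupy positions 5–6 → average rank (5+6)/2 = 5.5.

5.5, 7, 3, 1, 5.5, 2, 8, 9, 4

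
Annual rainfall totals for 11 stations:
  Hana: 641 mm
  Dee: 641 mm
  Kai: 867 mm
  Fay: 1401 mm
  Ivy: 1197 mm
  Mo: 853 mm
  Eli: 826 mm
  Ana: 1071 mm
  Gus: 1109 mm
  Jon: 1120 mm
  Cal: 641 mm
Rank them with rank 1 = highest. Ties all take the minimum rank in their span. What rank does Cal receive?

Sorted (descending): 1401, 1197, 1120, 1109, 1071, 867, 853, 826, 641, 641, 641
The 3 values of 641 occupy positions 9–11 → each gets rank 9.
Cal has value 641 mm → rank 9.

9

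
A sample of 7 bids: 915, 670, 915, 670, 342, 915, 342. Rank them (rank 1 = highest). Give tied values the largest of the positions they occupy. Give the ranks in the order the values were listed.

3, 5, 3, 5, 7, 3, 7

Sorted (descending): 915, 915, 915, 670, 670, 342, 342
The 3 values of 915 occupy positions 1–3 → each gets rank 3.
The 2 values of 670 occupy positions 4–5 → each gets rank 5.
The 2 values of 342 occupy positions 6–7 → each gets rank 7.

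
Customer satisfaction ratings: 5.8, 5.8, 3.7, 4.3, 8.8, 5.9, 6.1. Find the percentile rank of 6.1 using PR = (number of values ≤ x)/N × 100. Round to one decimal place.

N = 7.
Strictly below 6.1: 5. Equal to 6.1: 1.
PR = 6/7 × 100 = 85.7

85.7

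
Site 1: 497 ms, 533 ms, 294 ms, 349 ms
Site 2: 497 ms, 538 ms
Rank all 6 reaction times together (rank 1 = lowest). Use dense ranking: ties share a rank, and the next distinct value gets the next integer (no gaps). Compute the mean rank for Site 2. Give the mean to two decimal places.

4.00

Sorted (ascending): 294, 349, 497, 497, 533, 538
The 2 values of 497 share dense rank 3.
Remaining distinct values take the next consecutive integers.
Site 2 values → pooled ranks: 497→3, 538→5
Mean rank = (3 + 5) / 2 = 4.00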